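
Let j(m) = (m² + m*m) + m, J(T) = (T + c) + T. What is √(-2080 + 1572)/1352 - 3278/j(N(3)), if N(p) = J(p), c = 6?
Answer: -1639/150 + I*√127/676 ≈ -10.927 + 0.016671*I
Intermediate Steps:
J(T) = 6 + 2*T (J(T) = (T + 6) + T = (6 + T) + T = 6 + 2*T)
N(p) = 6 + 2*p
j(m) = m + 2*m² (j(m) = (m² + m²) + m = 2*m² + m = m + 2*m²)
√(-2080 + 1572)/1352 - 3278/j(N(3)) = √(-2080 + 1572)/1352 - 3278*1/((1 + 2*(6 + 2*3))*(6 + 2*3)) = √(-508)*(1/1352) - 3278*1/((1 + 2*(6 + 6))*(6 + 6)) = (2*I*√127)*(1/1352) - 3278*1/(12*(1 + 2*12)) = I*√127/676 - 3278*1/(12*(1 + 24)) = I*√127/676 - 3278/(12*25) = I*√127/676 - 3278/300 = I*√127/676 - 3278*1/300 = I*√127/676 - 1639/150 = -1639/150 + I*√127/676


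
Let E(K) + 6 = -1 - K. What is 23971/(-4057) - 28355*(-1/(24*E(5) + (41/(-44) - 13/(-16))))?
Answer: -21461922799/205726413 ≈ -104.32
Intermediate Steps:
E(K) = -7 - K (E(K) = -6 + (-1 - K) = -7 - K)
23971/(-4057) - 28355*(-1/(24*E(5) + (41/(-44) - 13/(-16)))) = 23971/(-4057) - 28355*(-1/(24*(-7 - 1*5) + (41/(-44) - 13/(-16)))) = 23971*(-1/4057) - 28355*(-1/(24*(-7 - 5) + (41*(-1/44) - 13*(-1/16)))) = -23971/4057 - 28355*(-1/(24*(-12) + (-41/44 + 13/16))) = -23971/4057 - 28355*(-1/(-288 - 21/176)) = -23971/4057 - 28355/((-1*(-50709/176))) = -23971/4057 - 28355/50709/176 = -23971/4057 - 28355*176/50709 = -23971/4057 - 4990480/50709 = -21461922799/205726413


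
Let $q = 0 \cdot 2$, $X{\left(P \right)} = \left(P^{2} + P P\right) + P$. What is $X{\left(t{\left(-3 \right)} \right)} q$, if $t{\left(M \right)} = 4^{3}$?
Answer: $0$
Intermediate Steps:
$t{\left(M \right)} = 64$
$X{\left(P \right)} = P + 2 P^{2}$ ($X{\left(P \right)} = \left(P^{2} + P^{2}\right) + P = 2 P^{2} + P = P + 2 P^{2}$)
$q = 0$
$X{\left(t{\left(-3 \right)} \right)} q = 64 \left(1 + 2 \cdot 64\right) 0 = 64 \left(1 + 128\right) 0 = 64 \cdot 129 \cdot 0 = 8256 \cdot 0 = 0$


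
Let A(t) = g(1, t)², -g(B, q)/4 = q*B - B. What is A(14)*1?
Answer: 2704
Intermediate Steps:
g(B, q) = 4*B - 4*B*q (g(B, q) = -4*(q*B - B) = -4*(B*q - B) = -4*(-B + B*q) = 4*B - 4*B*q)
A(t) = (4 - 4*t)² (A(t) = (4*1*(1 - t))² = (4 - 4*t)²)
A(14)*1 = (16*(-1 + 14)²)*1 = (16*13²)*1 = (16*169)*1 = 2704*1 = 2704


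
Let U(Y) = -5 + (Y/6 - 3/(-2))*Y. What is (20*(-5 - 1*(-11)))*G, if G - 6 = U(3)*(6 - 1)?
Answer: 1320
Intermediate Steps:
U(Y) = -5 + Y*(3/2 + Y/6) (U(Y) = -5 + (Y*(⅙) - 3*(-½))*Y = -5 + (Y/6 + 3/2)*Y = -5 + (3/2 + Y/6)*Y = -5 + Y*(3/2 + Y/6))
G = 11 (G = 6 + (-5 + (⅙)*3² + (3/2)*3)*(6 - 1) = 6 + (-5 + (⅙)*9 + 9/2)*5 = 6 + (-5 + 3/2 + 9/2)*5 = 6 + 1*5 = 6 + 5 = 11)
(20*(-5 - 1*(-11)))*G = (20*(-5 - 1*(-11)))*11 = (20*(-5 + 11))*11 = (20*6)*11 = 120*11 = 1320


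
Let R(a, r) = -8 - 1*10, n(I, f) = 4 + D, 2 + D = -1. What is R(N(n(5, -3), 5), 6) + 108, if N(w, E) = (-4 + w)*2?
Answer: 90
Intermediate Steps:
D = -3 (D = -2 - 1 = -3)
n(I, f) = 1 (n(I, f) = 4 - 3 = 1)
N(w, E) = -8 + 2*w
R(a, r) = -18 (R(a, r) = -8 - 10 = -18)
R(N(n(5, -3), 5), 6) + 108 = -18 + 108 = 90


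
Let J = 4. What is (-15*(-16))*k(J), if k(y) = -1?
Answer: -240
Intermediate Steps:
(-15*(-16))*k(J) = -15*(-16)*(-1) = 240*(-1) = -240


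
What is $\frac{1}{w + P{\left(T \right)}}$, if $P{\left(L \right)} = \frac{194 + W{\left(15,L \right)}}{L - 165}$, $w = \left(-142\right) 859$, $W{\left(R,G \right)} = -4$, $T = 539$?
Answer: $- \frac{187}{22809791} \approx -8.1982 \cdot 10^{-6}$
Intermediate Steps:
$w = -121978$
$P{\left(L \right)} = \frac{190}{-165 + L}$ ($P{\left(L \right)} = \frac{194 - 4}{L - 165} = \frac{190}{-165 + L}$)
$\frac{1}{w + P{\left(T \right)}} = \frac{1}{-121978 + \frac{190}{-165 + 539}} = \frac{1}{-121978 + \frac{190}{374}} = \frac{1}{-121978 + 190 \cdot \frac{1}{374}} = \frac{1}{-121978 + \frac{95}{187}} = \frac{1}{- \frac{22809791}{187}} = - \frac{187}{22809791}$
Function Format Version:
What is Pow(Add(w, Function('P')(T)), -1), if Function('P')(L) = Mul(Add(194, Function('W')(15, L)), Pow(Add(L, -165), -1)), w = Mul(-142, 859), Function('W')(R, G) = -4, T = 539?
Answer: Rational(-187, 22809791) ≈ -8.1982e-6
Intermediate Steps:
w = -121978
Function('P')(L) = Mul(190, Pow(Add(-165, L), -1)) (Function('P')(L) = Mul(Add(194, -4), Pow(Add(L, -165), -1)) = Mul(190, Pow(Add(-165, L), -1)))
Pow(Add(w, Function('P')(T)), -1) = Pow(Add(-121978, Mul(190, Pow(Add(-165, 539), -1))), -1) = Pow(Add(-121978, Mul(190, Pow(374, -1))), -1) = Pow(Add(-121978, Mul(190, Rational(1, 374))), -1) = Pow(Add(-121978, Rational(95, 187)), -1) = Pow(Rational(-22809791, 187), -1) = Rational(-187, 22809791)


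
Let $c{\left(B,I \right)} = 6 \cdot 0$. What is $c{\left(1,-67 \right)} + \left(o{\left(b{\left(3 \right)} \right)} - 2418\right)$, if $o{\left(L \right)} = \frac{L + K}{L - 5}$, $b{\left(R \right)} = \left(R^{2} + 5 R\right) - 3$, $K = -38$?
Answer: $- \frac{38705}{16} \approx -2419.1$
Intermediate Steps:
$c{\left(B,I \right)} = 0$
$b{\left(R \right)} = -3 + R^{2} + 5 R$
$o{\left(L \right)} = \frac{-38 + L}{-5 + L}$ ($o{\left(L \right)} = \frac{L - 38}{L - 5} = \frac{-38 + L}{-5 + L}$)
$c{\left(1,-67 \right)} + \left(o{\left(b{\left(3 \right)} \right)} - 2418\right) = 0 - \left(2418 - \frac{-38 + \left(-3 + 3^{2} + 5 \cdot 3\right)}{-5 + \left(-3 + 3^{2} + 5 \cdot 3\right)}\right) = 0 - \left(2418 - \frac{-38 + \left(-3 + 9 + 15\right)}{-5 + \left(-3 + 9 + 15\right)}\right) = 0 - \left(2418 - \frac{-38 + 21}{-5 + 21}\right) = 0 - \left(2418 - \frac{1}{16} \left(-17\right)\right) = 0 + \left(\frac{1}{16} \left(-17\right) - 2418\right) = 0 - \frac{38705}{16} = - \frac{38705}{16}$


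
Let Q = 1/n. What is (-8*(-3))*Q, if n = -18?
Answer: -4/3 ≈ -1.3333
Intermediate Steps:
Q = -1/18 (Q = 1/(-18) = -1/18 ≈ -0.055556)
(-8*(-3))*Q = -8*(-3)*(-1/18) = 24*(-1/18) = -4/3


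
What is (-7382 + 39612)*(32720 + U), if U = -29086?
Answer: 117123820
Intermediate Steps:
(-7382 + 39612)*(32720 + U) = (-7382 + 39612)*(32720 - 29086) = 32230*3634 = 117123820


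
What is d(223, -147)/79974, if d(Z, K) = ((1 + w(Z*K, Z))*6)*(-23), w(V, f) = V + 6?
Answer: 753802/13329 ≈ 56.554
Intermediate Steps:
w(V, f) = 6 + V
d(Z, K) = -966 - 138*K*Z (d(Z, K) = ((1 + (6 + Z*K))*6)*(-23) = ((1 + (6 + K*Z))*6)*(-23) = ((7 + K*Z)*6)*(-23) = (42 + 6*K*Z)*(-23) = -966 - 138*K*Z)
d(223, -147)/79974 = (-966 - 138*(-147)*223)/79974 = (-966 + 4523778)*(1/79974) = 4522812*(1/79974) = 753802/13329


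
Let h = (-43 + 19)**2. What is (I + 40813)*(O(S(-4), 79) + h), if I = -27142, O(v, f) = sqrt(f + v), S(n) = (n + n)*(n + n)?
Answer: 7874496 + 13671*sqrt(143) ≈ 8.0380e+6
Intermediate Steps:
S(n) = 4*n**2 (S(n) = (2*n)*(2*n) = 4*n**2)
h = 576 (h = (-24)**2 = 576)
(I + 40813)*(O(S(-4), 79) + h) = (-27142 + 40813)*(sqrt(79 + 4*(-4)**2) + 576) = 13671*(sqrt(79 + 4*16) + 576) = 13671*(sqrt(79 + 64) + 576) = 13671*(sqrt(143) + 576) = 13671*(576 + sqrt(143)) = 7874496 + 13671*sqrt(143)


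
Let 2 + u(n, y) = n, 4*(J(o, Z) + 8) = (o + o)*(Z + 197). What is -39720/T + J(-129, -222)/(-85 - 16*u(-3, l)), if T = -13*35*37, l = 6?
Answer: -10725263/33670 ≈ -318.54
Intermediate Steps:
J(o, Z) = -8 + o*(197 + Z)/2 (J(o, Z) = -8 + ((o + o)*(Z + 197))/4 = -8 + ((2*o)*(197 + Z))/4 = -8 + (2*o*(197 + Z))/4 = -8 + o*(197 + Z)/2)
u(n, y) = -2 + n
T = -16835 (T = -455*37 = -16835)
-39720/T + J(-129, -222)/(-85 - 16*u(-3, l)) = -39720/(-16835) + (-8 + (197/2)*(-129) + (½)*(-222)*(-129))/(-85 - 16*(-2 - 3)) = -39720*(-1/16835) + (-8 - 25413/2 + 14319)/(-85 - 16*(-5)) = 7944/3367 + 3209/(2*(-85 + 80)) = 7944/3367 + (3209/2)/(-5) = 7944/3367 + (3209/2)*(-⅕) = 7944/3367 - 3209/10 = -10725263/33670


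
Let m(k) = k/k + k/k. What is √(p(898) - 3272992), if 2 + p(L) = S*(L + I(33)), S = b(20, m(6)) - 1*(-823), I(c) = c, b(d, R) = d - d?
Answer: I*√2506781 ≈ 1583.3*I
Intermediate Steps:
m(k) = 2 (m(k) = 1 + 1 = 2)
b(d, R) = 0
S = 823 (S = 0 - 1*(-823) = 0 + 823 = 823)
p(L) = 27157 + 823*L (p(L) = -2 + 823*(L + 33) = -2 + 823*(33 + L) = -2 + (27159 + 823*L) = 27157 + 823*L)
√(p(898) - 3272992) = √((27157 + 823*898) - 3272992) = √((27157 + 739054) - 3272992) = √(766211 - 3272992) = √(-2506781) = I*√2506781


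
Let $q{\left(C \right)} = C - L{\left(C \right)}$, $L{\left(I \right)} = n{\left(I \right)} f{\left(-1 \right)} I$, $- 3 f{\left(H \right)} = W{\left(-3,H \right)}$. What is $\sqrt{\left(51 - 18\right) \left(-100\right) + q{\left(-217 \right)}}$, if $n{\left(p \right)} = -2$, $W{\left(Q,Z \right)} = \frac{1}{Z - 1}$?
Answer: $\frac{4 i \sqrt{2019}}{3} \approx 59.911 i$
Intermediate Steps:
$W{\left(Q,Z \right)} = \frac{1}{-1 + Z}$
$f{\left(H \right)} = - \frac{1}{3 \left(-1 + H\right)}$
$L{\left(I \right)} = - \frac{I}{3}$ ($L{\left(I \right)} = - 2 \left(- \frac{1}{-3 + 3 \left(-1\right)}\right) I = - 2 \left(- \frac{1}{-3 - 3}\right) I = - 2 \left(- \frac{1}{-6}\right) I = - 2 \left(\left(-1\right) \left(- \frac{1}{6}\right)\right) I = \left(-2\right) \frac{1}{6} I = - \frac{I}{3}$)
$q{\left(C \right)} = \frac{4 C}{3}$ ($q{\left(C \right)} = C - - \frac{C}{3} = C + \frac{C}{3} = \frac{4 C}{3}$)
$\sqrt{\left(51 - 18\right) \left(-100\right) + q{\left(-217 \right)}} = \sqrt{\left(51 - 18\right) \left(-100\right) + \frac{4}{3} \left(-217\right)} = \sqrt{33 \left(-100\right) - \frac{868}{3}} = \sqrt{-3300 - \frac{868}{3}} = \sqrt{- \frac{10768}{3}} = \frac{4 i \sqrt{2019}}{3}$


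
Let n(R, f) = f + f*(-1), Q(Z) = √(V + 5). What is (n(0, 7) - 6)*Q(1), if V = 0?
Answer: -6*√5 ≈ -13.416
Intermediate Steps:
Q(Z) = √5 (Q(Z) = √(0 + 5) = √5)
n(R, f) = 0 (n(R, f) = f - f = 0)
(n(0, 7) - 6)*Q(1) = (0 - 6)*√5 = -6*√5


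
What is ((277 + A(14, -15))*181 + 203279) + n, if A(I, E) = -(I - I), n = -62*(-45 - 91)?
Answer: 261848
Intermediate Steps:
n = 8432 (n = -62*(-136) = 8432)
A(I, E) = 0 (A(I, E) = -1*0 = 0)
((277 + A(14, -15))*181 + 203279) + n = ((277 + 0)*181 + 203279) + 8432 = (277*181 + 203279) + 8432 = (50137 + 203279) + 8432 = 253416 + 8432 = 261848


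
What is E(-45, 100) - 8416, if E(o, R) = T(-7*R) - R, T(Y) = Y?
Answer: -9216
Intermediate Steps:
E(o, R) = -8*R (E(o, R) = -7*R - R = -8*R)
E(-45, 100) - 8416 = -8*100 - 8416 = -800 - 8416 = -9216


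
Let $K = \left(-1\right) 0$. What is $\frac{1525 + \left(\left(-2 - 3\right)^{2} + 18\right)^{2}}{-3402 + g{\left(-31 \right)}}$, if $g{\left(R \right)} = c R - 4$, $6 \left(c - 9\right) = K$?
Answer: $- \frac{3374}{3685} \approx -0.9156$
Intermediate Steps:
$K = 0$
$c = 9$ ($c = 9 + \frac{1}{6} \cdot 0 = 9 + 0 = 9$)
$g{\left(R \right)} = -4 + 9 R$ ($g{\left(R \right)} = 9 R - 4 = -4 + 9 R$)
$\frac{1525 + \left(\left(-2 - 3\right)^{2} + 18\right)^{2}}{-3402 + g{\left(-31 \right)}} = \frac{1525 + \left(\left(-2 - 3\right)^{2} + 18\right)^{2}}{-3402 + \left(-4 + 9 \left(-31\right)\right)} = \frac{1525 + \left(\left(-5\right)^{2} + 18\right)^{2}}{-3402 - 283} = \frac{1525 + \left(25 + 18\right)^{2}}{-3402 - 283} = \frac{1525 + 43^{2}}{-3685} = \left(1525 + 1849\right) \left(- \frac{1}{3685}\right) = 3374 \left(- \frac{1}{3685}\right) = - \frac{3374}{3685}$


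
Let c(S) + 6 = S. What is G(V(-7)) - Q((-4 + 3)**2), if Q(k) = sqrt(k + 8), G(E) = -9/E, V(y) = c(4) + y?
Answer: -2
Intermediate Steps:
c(S) = -6 + S
V(y) = -2 + y (V(y) = (-6 + 4) + y = -2 + y)
Q(k) = sqrt(8 + k)
G(V(-7)) - Q((-4 + 3)**2) = -9/(-2 - 7) - sqrt(8 + (-4 + 3)**2) = -9/(-9) - sqrt(8 + (-1)**2) = -9*(-1/9) - sqrt(8 + 1) = 1 - sqrt(9) = 1 - 1*3 = 1 - 3 = -2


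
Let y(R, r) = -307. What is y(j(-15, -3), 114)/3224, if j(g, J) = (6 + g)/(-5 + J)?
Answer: -307/3224 ≈ -0.095223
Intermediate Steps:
j(g, J) = (6 + g)/(-5 + J)
y(j(-15, -3), 114)/3224 = -307/3224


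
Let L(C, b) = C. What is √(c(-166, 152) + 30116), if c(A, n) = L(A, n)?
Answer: 5*√1198 ≈ 173.06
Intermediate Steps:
c(A, n) = A
√(c(-166, 152) + 30116) = √(-166 + 30116) = √29950 = 5*√1198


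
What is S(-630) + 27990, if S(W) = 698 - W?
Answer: 29318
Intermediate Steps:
S(-630) + 27990 = (698 - 1*(-630)) + 27990 = (698 + 630) + 27990 = 1328 + 27990 = 29318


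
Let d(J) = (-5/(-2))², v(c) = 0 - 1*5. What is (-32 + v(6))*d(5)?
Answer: -925/4 ≈ -231.25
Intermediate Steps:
v(c) = -5 (v(c) = 0 - 5 = -5)
d(J) = 25/4 (d(J) = (-5*(-½))² = (5/2)² = 25/4)
(-32 + v(6))*d(5) = (-32 - 5)*(25/4) = -37*25/4 = -925/4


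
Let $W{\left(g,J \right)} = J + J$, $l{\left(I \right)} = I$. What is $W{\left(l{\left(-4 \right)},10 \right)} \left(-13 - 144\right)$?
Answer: $-3140$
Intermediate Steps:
$W{\left(g,J \right)} = 2 J$
$W{\left(l{\left(-4 \right)},10 \right)} \left(-13 - 144\right) = 2 \cdot 10 \left(-13 - 144\right) = 20 \left(-157\right) = -3140$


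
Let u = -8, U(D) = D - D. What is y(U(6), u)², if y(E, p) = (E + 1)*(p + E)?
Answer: 64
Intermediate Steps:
U(D) = 0
y(E, p) = (1 + E)*(E + p)
y(U(6), u)² = (0 - 8 + 0² + 0*(-8))² = (0 - 8 + 0 + 0)² = (-8)² = 64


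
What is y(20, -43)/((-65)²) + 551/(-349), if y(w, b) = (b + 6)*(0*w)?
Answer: -551/349 ≈ -1.5788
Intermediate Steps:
y(w, b) = 0 (y(w, b) = (6 + b)*0 = 0)
y(20, -43)/((-65)²) + 551/(-349) = 0/((-65)²) + 551/(-349) = 0/4225 + 551*(-1/349) = 0*(1/4225) - 551/349 = 0 - 551/349 = -551/349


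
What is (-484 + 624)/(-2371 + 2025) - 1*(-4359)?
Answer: 754037/173 ≈ 4358.6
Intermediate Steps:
(-484 + 624)/(-2371 + 2025) - 1*(-4359) = 140/(-346) + 4359 = 140*(-1/346) + 4359 = -70/173 + 4359 = 754037/173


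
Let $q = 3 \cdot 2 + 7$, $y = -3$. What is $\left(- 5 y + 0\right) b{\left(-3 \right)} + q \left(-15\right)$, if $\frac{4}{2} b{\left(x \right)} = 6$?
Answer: $-150$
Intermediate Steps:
$b{\left(x \right)} = 3$ ($b{\left(x \right)} = \frac{1}{2} \cdot 6 = 3$)
$q = 13$ ($q = 6 + 7 = 13$)
$\left(- 5 y + 0\right) b{\left(-3 \right)} + q \left(-15\right) = \left(\left(-5\right) \left(-3\right) + 0\right) 3 + 13 \left(-15\right) = \left(15 + 0\right) 3 - 195 = 15 \cdot 3 - 195 = 45 - 195 = -150$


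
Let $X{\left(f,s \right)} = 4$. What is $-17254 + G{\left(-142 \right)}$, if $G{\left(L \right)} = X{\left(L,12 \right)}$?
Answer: $-17250$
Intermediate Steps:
$G{\left(L \right)} = 4$
$-17254 + G{\left(-142 \right)} = -17254 + 4 = -17250$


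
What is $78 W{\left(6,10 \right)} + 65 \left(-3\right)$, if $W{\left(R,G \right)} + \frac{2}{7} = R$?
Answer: $\frac{1755}{7} \approx 250.71$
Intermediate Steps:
$W{\left(R,G \right)} = - \frac{2}{7} + R$
$78 W{\left(6,10 \right)} + 65 \left(-3\right) = 78 \left(- \frac{2}{7} + 6\right) + 65 \left(-3\right) = 78 \cdot \frac{40}{7} - 195 = \frac{3120}{7} - 195 = \frac{1755}{7}$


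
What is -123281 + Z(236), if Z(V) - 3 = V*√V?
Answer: -123278 + 472*√59 ≈ -1.1965e+5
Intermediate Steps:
Z(V) = 3 + V^(3/2) (Z(V) = 3 + V*√V = 3 + V^(3/2))
-123281 + Z(236) = -123281 + (3 + 236^(3/2)) = -123281 + (3 + 472*√59) = -123278 + 472*√59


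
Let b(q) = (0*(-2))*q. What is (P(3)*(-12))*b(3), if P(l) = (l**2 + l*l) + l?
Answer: 0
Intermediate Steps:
P(l) = l + 2*l**2 (P(l) = (l**2 + l**2) + l = 2*l**2 + l = l + 2*l**2)
b(q) = 0 (b(q) = 0*q = 0)
(P(3)*(-12))*b(3) = ((3*(1 + 2*3))*(-12))*0 = ((3*(1 + 6))*(-12))*0 = ((3*7)*(-12))*0 = (21*(-12))*0 = -252*0 = 0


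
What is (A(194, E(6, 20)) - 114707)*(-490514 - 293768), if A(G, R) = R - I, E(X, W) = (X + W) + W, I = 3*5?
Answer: 89938322632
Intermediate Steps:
I = 15
E(X, W) = X + 2*W (E(X, W) = (W + X) + W = X + 2*W)
A(G, R) = -15 + R (A(G, R) = R - 1*15 = R - 15 = -15 + R)
(A(194, E(6, 20)) - 114707)*(-490514 - 293768) = ((-15 + (6 + 2*20)) - 114707)*(-490514 - 293768) = ((-15 + (6 + 40)) - 114707)*(-784282) = ((-15 + 46) - 114707)*(-784282) = (31 - 114707)*(-784282) = -114676*(-784282) = 89938322632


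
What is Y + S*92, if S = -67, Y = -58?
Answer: -6222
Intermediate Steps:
Y + S*92 = -58 - 67*92 = -58 - 6164 = -6222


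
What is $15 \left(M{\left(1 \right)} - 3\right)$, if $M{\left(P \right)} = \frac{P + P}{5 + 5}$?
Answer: $-42$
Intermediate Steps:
$M{\left(P \right)} = \frac{P}{5}$ ($M{\left(P \right)} = \frac{2 P}{10} = 2 P \frac{1}{10} = \frac{P}{5}$)
$15 \left(M{\left(1 \right)} - 3\right) = 15 \left(\frac{1}{5} \cdot 1 - 3\right) = 15 \left(\frac{1}{5} - 3\right) = 15 \left(- \frac{14}{5}\right) = -42$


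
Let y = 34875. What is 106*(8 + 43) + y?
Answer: 40281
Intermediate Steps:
106*(8 + 43) + y = 106*(8 + 43) + 34875 = 106*51 + 34875 = 5406 + 34875 = 40281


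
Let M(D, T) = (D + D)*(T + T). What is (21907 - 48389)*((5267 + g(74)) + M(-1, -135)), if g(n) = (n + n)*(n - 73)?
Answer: -157700310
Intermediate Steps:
M(D, T) = 4*D*T (M(D, T) = (2*D)*(2*T) = 4*D*T)
g(n) = 2*n*(-73 + n) (g(n) = (2*n)*(-73 + n) = 2*n*(-73 + n))
(21907 - 48389)*((5267 + g(74)) + M(-1, -135)) = (21907 - 48389)*((5267 + 2*74*(-73 + 74)) + 4*(-1)*(-135)) = -26482*((5267 + 2*74*1) + 540) = -26482*((5267 + 148) + 540) = -26482*(5415 + 540) = -26482*5955 = -157700310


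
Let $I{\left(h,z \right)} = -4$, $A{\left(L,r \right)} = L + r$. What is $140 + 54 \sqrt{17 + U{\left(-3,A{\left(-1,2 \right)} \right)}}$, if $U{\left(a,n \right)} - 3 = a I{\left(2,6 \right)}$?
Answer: $140 + 216 \sqrt{2} \approx 445.47$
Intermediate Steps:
$U{\left(a,n \right)} = 3 - 4 a$ ($U{\left(a,n \right)} = 3 + a \left(-4\right) = 3 - 4 a$)
$140 + 54 \sqrt{17 + U{\left(-3,A{\left(-1,2 \right)} \right)}} = 140 + 54 \sqrt{17 + \left(3 - -12\right)} = 140 + 54 \sqrt{17 + \left(3 + 12\right)} = 140 + 54 \sqrt{17 + 15} = 140 + 54 \sqrt{32} = 140 + 54 \cdot 4 \sqrt{2} = 140 + 216 \sqrt{2}$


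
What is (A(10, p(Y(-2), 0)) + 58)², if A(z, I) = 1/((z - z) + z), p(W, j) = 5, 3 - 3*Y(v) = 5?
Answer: 337561/100 ≈ 3375.6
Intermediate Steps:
Y(v) = -⅔ (Y(v) = 1 - ⅓*5 = 1 - 5/3 = -⅔)
A(z, I) = 1/z (A(z, I) = 1/(0 + z) = 1/z)
(A(10, p(Y(-2), 0)) + 58)² = (1/10 + 58)² = (⅒ + 58)² = (581/10)² = 337561/100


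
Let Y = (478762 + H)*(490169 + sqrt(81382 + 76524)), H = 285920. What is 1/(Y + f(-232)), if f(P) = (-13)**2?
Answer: 374823411427/140492497420046881329985 - 764682*sqrt(157906)/140492497420046881329985 ≈ 2.6658e-12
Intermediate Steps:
f(P) = 169
Y = 374823411258 + 764682*sqrt(157906) (Y = (478762 + 285920)*(490169 + sqrt(81382 + 76524)) = 764682*(490169 + sqrt(157906)) = 374823411258 + 764682*sqrt(157906) ≈ 3.7513e+11)
1/(Y + f(-232)) = 1/((374823411258 + 764682*sqrt(157906)) + 169) = 1/(374823411427 + 764682*sqrt(157906))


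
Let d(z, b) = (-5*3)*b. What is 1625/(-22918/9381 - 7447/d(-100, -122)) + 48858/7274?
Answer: -2531520691533/10426089701 ≈ -242.81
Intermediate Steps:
d(z, b) = -15*b
1625/(-22918/9381 - 7447/d(-100, -122)) + 48858/7274 = 1625/(-22918/9381 - 7447/((-15*(-122)))) + 48858/7274 = 1625/(-22918*1/9381 - 7447/1830) + 48858*(1/7274) = 1625/(-22918/9381 - 7447*1/1830) + 24429/3637 = 1625/(-22918/9381 - 7447/1830) + 24429/3637 = 1625/(-37266749/5722410) + 24429/3637 = 1625*(-5722410/37266749) + 24429/3637 = -715301250/2866673 + 24429/3637 = -2531520691533/10426089701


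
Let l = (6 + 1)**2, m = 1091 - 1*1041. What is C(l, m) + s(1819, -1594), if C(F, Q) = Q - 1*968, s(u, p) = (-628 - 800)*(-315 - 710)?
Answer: 1462782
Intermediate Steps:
s(u, p) = 1463700 (s(u, p) = -1428*(-1025) = 1463700)
m = 50 (m = 1091 - 1041 = 50)
l = 49 (l = 7**2 = 49)
C(F, Q) = -968 + Q (C(F, Q) = Q - 968 = -968 + Q)
C(l, m) + s(1819, -1594) = (-968 + 50) + 1463700 = -918 + 1463700 = 1462782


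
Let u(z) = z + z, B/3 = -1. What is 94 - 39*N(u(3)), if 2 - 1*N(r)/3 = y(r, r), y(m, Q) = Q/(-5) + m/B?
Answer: -2572/5 ≈ -514.40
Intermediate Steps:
B = -3 (B = 3*(-1) = -3)
u(z) = 2*z
y(m, Q) = -m/3 - Q/5 (y(m, Q) = Q/(-5) + m/(-3) = Q*(-⅕) + m*(-⅓) = -Q/5 - m/3 = -m/3 - Q/5)
N(r) = 6 + 8*r/5 (N(r) = 6 - 3*(-r/3 - r/5) = 6 - (-8)*r/5 = 6 + 8*r/5)
94 - 39*N(u(3)) = 94 - 39*(6 + 8*(2*3)/5) = 94 - 39*(6 + (8/5)*6) = 94 - 39*(6 + 48/5) = 94 - 39*78/5 = 94 - 3042/5 = -2572/5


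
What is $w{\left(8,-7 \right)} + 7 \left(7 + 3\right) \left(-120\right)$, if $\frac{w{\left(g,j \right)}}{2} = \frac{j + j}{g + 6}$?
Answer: $-8402$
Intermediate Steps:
$w{\left(g,j \right)} = \frac{4 j}{6 + g}$ ($w{\left(g,j \right)} = 2 \frac{j + j}{g + 6} = 2 \frac{2 j}{6 + g} = \frac{4 j}{6 + g}$)
$w{\left(8,-7 \right)} + 7 \left(7 + 3\right) \left(-120\right) = 4 \left(-7\right) \frac{1}{6 + 8} + 7 \left(7 + 3\right) \left(-120\right) = 4 \left(-7\right) \frac{1}{14} + 7 \cdot 10 \left(-120\right) = 4 \left(-7\right) \frac{1}{14} + 70 \left(-120\right) = -2 - 8400 = -8402$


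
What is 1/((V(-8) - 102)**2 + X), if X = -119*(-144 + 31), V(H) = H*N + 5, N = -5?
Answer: 1/16696 ≈ 5.9895e-5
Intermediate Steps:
V(H) = 5 - 5*H (V(H) = H*(-5) + 5 = -5*H + 5 = 5 - 5*H)
X = 13447 (X = -119*(-113) = 13447)
1/((V(-8) - 102)**2 + X) = 1/(((5 - 5*(-8)) - 102)**2 + 13447) = 1/(((5 + 40) - 102)**2 + 13447) = 1/((45 - 102)**2 + 13447) = 1/((-57)**2 + 13447) = 1/(3249 + 13447) = 1/16696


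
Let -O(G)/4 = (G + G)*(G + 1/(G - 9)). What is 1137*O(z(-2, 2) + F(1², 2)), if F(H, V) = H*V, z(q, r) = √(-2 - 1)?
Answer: 9096*(-17*I + 26*√3)/(√3 + 7*I) ≈ -7171.8 - 60292.0*I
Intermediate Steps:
z(q, r) = I*√3 (z(q, r) = √(-3) = I*√3)
O(G) = -8*G*(G + 1/(-9 + G)) (O(G) = -4*(G + G)*(G + 1/(G - 9)) = -4*2*G*(G + 1/(-9 + G)) = -8*G*(G + 1/(-9 + G)))
1137*O(z(-2, 2) + F(1², 2)) = 1137*(8*(I*√3 + 1²*2)*(-1 - (I*√3 + 1²*2)² + 9*(I*√3 + 1²*2))/(-9 + (I*√3 + 1²*2))) = 1137*(8*(I*√3 + 1*2)*(-1 - (I*√3 + 1*2)² + 9*(I*√3 + 1*2))/(-9 + (I*√3 + 1*2))) = 1137*(8*(I*√3 + 2)*(-1 - (I*√3 + 2)² + 9*(I*√3 + 2))/(-9 + (I*√3 + 2))) = 1137*(8*(2 + I*√3)*(-1 - (2 + I*√3)² + 9*(2 + I*√3))/(-9 + (2 + I*√3))) = 1137*(8*(2 + I*√3)*(-1 - (2 + I*√3)² + (18 + 9*I*√3))/(-7 + I*√3)) = 1137*(8*(2 + I*√3)*(17 - (2 + I*√3)² + 9*I*√3)/(-7 + I*√3)) = 9096*(2 + I*√3)*(17 - (2 + I*√3)² + 9*I*√3)/(-7 + I*√3)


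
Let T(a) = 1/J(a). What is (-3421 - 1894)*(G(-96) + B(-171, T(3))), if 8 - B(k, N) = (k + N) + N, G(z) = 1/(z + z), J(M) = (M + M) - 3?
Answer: -60660095/64 ≈ -9.4781e+5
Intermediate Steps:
J(M) = -3 + 2*M (J(M) = 2*M - 3 = -3 + 2*M)
G(z) = 1/(2*z)
T(a) = 1/(-3 + 2*a)
B(k, N) = 8 - k - 2*N (B(k, N) = 8 - ((k + N) + N) = 8 - ((N + k) + N) = 8 - (k + 2*N) = 8 + (-k - 2*N) = 8 - k - 2*N)
(-3421 - 1894)*(G(-96) + B(-171, T(3))) = (-3421 - 1894)*((½)/(-96) + (8 - 1*(-171) - 2/(-3 + 2*3))) = -5315*((½)*(-1/96) + (8 + 171 - 2/(-3 + 6))) = -5315*(-1/192 + (8 + 171 - 2/3)) = -5315*(-1/192 + (8 + 171 - 2*⅓)) = -5315*(-1/192 + (8 + 171 - ⅔)) = -5315*(-1/192 + 535/3) = -5315*11413/64 = -60660095/64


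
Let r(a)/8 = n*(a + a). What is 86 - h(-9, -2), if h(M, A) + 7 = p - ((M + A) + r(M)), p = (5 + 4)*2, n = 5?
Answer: -656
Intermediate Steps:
r(a) = 80*a (r(a) = 8*(5*(a + a)) = 8*(5*(2*a)) = 8*(10*a) = 80*a)
p = 18 (p = 9*2 = 18)
h(M, A) = 11 - A - 81*M (h(M, A) = -7 + (18 - ((M + A) + 80*M)) = -7 + (18 - ((A + M) + 80*M)) = -7 + (18 - (A + 81*M)) = -7 + (18 + (-A - 81*M)) = -7 + (18 - A - 81*M) = 11 - A - 81*M)
86 - h(-9, -2) = 86 - (11 - 1*(-2) - 81*(-9)) = 86 - (11 + 2 + 729) = 86 - 1*742 = 86 - 742 = -656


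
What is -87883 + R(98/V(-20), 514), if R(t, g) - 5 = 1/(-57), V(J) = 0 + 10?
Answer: -5009047/57 ≈ -87878.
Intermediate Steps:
V(J) = 10
R(t, g) = 284/57 (R(t, g) = 5 + 1/(-57) = 5 - 1/57 = 284/57)
-87883 + R(98/V(-20), 514) = -87883 + 284/57 = -5009047/57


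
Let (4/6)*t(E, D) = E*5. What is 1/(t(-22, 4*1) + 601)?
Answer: 1/436 ≈ 0.0022936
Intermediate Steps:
t(E, D) = 15*E/2 (t(E, D) = 3*(E*5)/2 = 3*(5*E)/2 = 15*E/2)
1/(t(-22, 4*1) + 601) = 1/((15/2)*(-22) + 601) = 1/(-165 + 601) = 1/436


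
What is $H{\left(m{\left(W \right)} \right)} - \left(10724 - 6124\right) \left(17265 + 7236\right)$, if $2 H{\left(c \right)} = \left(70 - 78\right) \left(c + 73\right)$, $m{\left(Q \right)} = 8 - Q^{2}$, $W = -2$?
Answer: $-112704908$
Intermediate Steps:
$H{\left(c \right)} = -292 - 4 c$ ($H{\left(c \right)} = \frac{\left(70 - 78\right) \left(c + 73\right)}{2} = \frac{\left(-8\right) \left(73 + c\right)}{2} = \frac{-584 - 8 c}{2} = -292 - 4 c$)
$H{\left(m{\left(W \right)} \right)} - \left(10724 - 6124\right) \left(17265 + 7236\right) = \left(-292 - 4 \left(8 - \left(-2\right)^{2}\right)\right) - \left(10724 - 6124\right) \left(17265 + 7236\right) = \left(-292 - 4 \left(8 - 4\right)\right) - 4600 \cdot 24501 = \left(-292 - 4 \left(8 - 4\right)\right) - 112704600 = \left(-292 - 16\right) - 112704600 = -308 - 112704600 = -112704908$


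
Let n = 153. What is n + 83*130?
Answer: 10943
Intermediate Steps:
n + 83*130 = 153 + 83*130 = 153 + 10790 = 10943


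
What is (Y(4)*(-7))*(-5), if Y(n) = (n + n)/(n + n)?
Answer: 35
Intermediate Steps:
Y(n) = 1 (Y(n) = (2*n)/((2*n)) = (2*n)*(1/(2*n)) = 1)
(Y(4)*(-7))*(-5) = (1*(-7))*(-5) = -7*(-5) = 35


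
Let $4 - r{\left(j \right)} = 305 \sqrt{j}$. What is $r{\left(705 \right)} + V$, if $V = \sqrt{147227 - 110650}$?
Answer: $4 + \sqrt{36577} - 305 \sqrt{705} \approx -7903.1$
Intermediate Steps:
$r{\left(j \right)} = 4 - 305 \sqrt{j}$
$V = \sqrt{36577} \approx 191.25$
$r{\left(705 \right)} + V = \left(4 - 305 \sqrt{705}\right) + \sqrt{36577} = 4 + \sqrt{36577} - 305 \sqrt{705}$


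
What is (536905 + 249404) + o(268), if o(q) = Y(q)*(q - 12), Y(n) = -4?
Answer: 785285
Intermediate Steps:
o(q) = 48 - 4*q (o(q) = -4*(q - 12) = -4*(-12 + q) = 48 - 4*q)
(536905 + 249404) + o(268) = (536905 + 249404) + (48 - 4*268) = 786309 + (48 - 1072) = 786309 - 1024 = 785285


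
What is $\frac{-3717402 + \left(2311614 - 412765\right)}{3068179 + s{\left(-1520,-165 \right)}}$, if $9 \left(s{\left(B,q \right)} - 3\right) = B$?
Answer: $- \frac{16366977}{27612118} \approx -0.59275$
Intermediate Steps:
$s{\left(B,q \right)} = 3 + \frac{B}{9}$
$\frac{-3717402 + \left(2311614 - 412765\right)}{3068179 + s{\left(-1520,-165 \right)}} = \frac{-3717402 + \left(2311614 - 412765\right)}{3068179 + \left(3 + \frac{1}{9} \left(-1520\right)\right)} = \frac{-3717402 + \left(2311614 - 412765\right)}{3068179 + \left(3 - \frac{1520}{9}\right)} = \frac{-3717402 + 1898849}{3068179 - \frac{1493}{9}} = - \frac{1818553}{\frac{27612118}{9}} = \left(-1818553\right) \frac{9}{27612118} = - \frac{16366977}{27612118}$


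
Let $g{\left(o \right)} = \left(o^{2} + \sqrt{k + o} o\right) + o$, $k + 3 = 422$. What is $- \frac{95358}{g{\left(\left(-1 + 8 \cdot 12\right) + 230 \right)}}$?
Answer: $- \frac{7771677}{8574475} + \frac{47679 \sqrt{186}}{8574475} \approx -0.83054$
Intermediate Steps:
$k = 419$ ($k = -3 + 422 = 419$)
$g{\left(o \right)} = o + o^{2} + o \sqrt{419 + o}$ ($g{\left(o \right)} = \left(o^{2} + \sqrt{419 + o} o\right) + o = \left(o^{2} + o \sqrt{419 + o}\right) + o = o + o^{2} + o \sqrt{419 + o}$)
$- \frac{95358}{g{\left(\left(-1 + 8 \cdot 12\right) + 230 \right)}} = - \frac{95358}{\left(\left(-1 + 8 \cdot 12\right) + 230\right) \left(1 + \left(\left(-1 + 8 \cdot 12\right) + 230\right) + \sqrt{419 + \left(\left(-1 + 8 \cdot 12\right) + 230\right)}\right)} = - \frac{95358}{\left(\left(-1 + 96\right) + 230\right) \left(1 + \left(\left(-1 + 96\right) + 230\right) + \sqrt{419 + \left(\left(-1 + 96\right) + 230\right)}\right)} = - \frac{95358}{\left(95 + 230\right) \left(1 + \left(95 + 230\right) + \sqrt{419 + \left(95 + 230\right)}\right)} = - \frac{95358}{325 \left(1 + 325 + \sqrt{419 + 325}\right)} = - \frac{95358}{325 \left(1 + 325 + \sqrt{744}\right)} = - \frac{95358}{325 \left(1 + 325 + 2 \sqrt{186}\right)} = - \frac{95358}{325 \left(326 + 2 \sqrt{186}\right)} = - \frac{95358}{105950 + 650 \sqrt{186}}$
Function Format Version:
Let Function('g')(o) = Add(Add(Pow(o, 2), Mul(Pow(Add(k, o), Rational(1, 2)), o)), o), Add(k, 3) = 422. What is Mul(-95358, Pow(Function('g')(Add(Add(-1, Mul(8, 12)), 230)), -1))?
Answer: Add(Rational(-7771677, 8574475), Mul(Rational(47679, 8574475), Pow(186, Rational(1, 2)))) ≈ -0.83054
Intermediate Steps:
k = 419 (k = Add(-3, 422) = 419)
Function('g')(o) = Add(o, Pow(o, 2), Mul(o, Pow(Add(419, o), Rational(1, 2)))) (Function('g')(o) = Add(Add(Pow(o, 2), Mul(Pow(Add(419, o), Rational(1, 2)), o)), o) = Add(Add(Pow(o, 2), Mul(o, Pow(Add(419, o), Rational(1, 2)))), o) = Add(o, Pow(o, 2), Mul(o, Pow(Add(419, o), Rational(1, 2)))))
Mul(-95358, Pow(Function('g')(Add(Add(-1, Mul(8, 12)), 230)), -1)) = Mul(-95358, Pow(Mul(Add(Add(-1, Mul(8, 12)), 230), Add(1, Add(Add(-1, Mul(8, 12)), 230), Pow(Add(419, Add(Add(-1, Mul(8, 12)), 230)), Rational(1, 2)))), -1)) = Mul(-95358, Pow(Mul(Add(Add(-1, 96), 230), Add(1, Add(Add(-1, 96), 230), Pow(Add(419, Add(Add(-1, 96), 230)), Rational(1, 2)))), -1)) = Mul(-95358, Pow(Mul(Add(95, 230), Add(1, Add(95, 230), Pow(Add(419, Add(95, 230)), Rational(1, 2)))), -1)) = Mul(-95358, Pow(Mul(325, Add(1, 325, Pow(Add(419, 325), Rational(1, 2)))), -1)) = Mul(-95358, Pow(Mul(325, Add(1, 325, Pow(744, Rational(1, 2)))), -1)) = Mul(-95358, Pow(Mul(325, Add(1, 325, Mul(2, Pow(186, Rational(1, 2))))), -1)) = Mul(-95358, Pow(Mul(325, Add(326, Mul(2, Pow(186, Rational(1, 2))))), -1)) = Mul(-95358, Pow(Add(105950, Mul(650, Pow(186, Rational(1, 2)))), -1))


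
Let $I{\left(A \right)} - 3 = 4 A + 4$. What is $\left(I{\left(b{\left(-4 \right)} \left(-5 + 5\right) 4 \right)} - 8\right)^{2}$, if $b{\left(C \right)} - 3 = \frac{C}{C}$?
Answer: $1$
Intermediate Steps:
$b{\left(C \right)} = 4$ ($b{\left(C \right)} = 3 + \frac{C}{C} = 3 + 1 = 4$)
$I{\left(A \right)} = 7 + 4 A$ ($I{\left(A \right)} = 3 + \left(4 A + 4\right) = 3 + \left(4 + 4 A\right) = 7 + 4 A$)
$\left(I{\left(b{\left(-4 \right)} \left(-5 + 5\right) 4 \right)} - 8\right)^{2} = \left(\left(7 + 4 \cdot 4 \left(-5 + 5\right) 4\right) - 8\right)^{2} = \left(\left(7 + 4 \cdot 4 \cdot 0 \cdot 4\right) - 8\right)^{2} = \left(\left(7 + 4 \cdot 0 \cdot 4\right) - 8\right)^{2} = \left(\left(7 + 4 \cdot 0\right) - 8\right)^{2} = \left(\left(7 + 0\right) - 8\right)^{2} = \left(7 - 8\right)^{2} = \left(-1\right)^{2} = 1$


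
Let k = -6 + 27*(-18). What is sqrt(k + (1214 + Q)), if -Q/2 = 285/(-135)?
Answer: 2*sqrt(1634)/3 ≈ 26.949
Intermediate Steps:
Q = 38/9 (Q = -570/(-135) = -570*(-1)/135 = -2*(-19/9) = 38/9 ≈ 4.2222)
k = -492 (k = -6 - 486 = -492)
sqrt(k + (1214 + Q)) = sqrt(-492 + (1214 + 38/9)) = sqrt(-492 + 10964/9) = sqrt(6536/9) = 2*sqrt(1634)/3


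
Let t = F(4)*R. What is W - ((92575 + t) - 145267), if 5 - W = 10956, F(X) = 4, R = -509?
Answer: 43777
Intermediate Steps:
W = -10951 (W = 5 - 1*10956 = 5 - 10956 = -10951)
t = -2036 (t = 4*(-509) = -2036)
W - ((92575 + t) - 145267) = -10951 - ((92575 - 2036) - 145267) = -10951 - (90539 - 145267) = -10951 - 1*(-54728) = -10951 + 54728 = 43777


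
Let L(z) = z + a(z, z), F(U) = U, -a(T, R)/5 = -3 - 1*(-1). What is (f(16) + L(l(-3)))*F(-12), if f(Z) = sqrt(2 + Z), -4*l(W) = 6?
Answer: -102 - 36*sqrt(2) ≈ -152.91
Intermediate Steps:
a(T, R) = 10 (a(T, R) = -5*(-3 - 1*(-1)) = -5*(-3 + 1) = -5*(-2) = 10)
l(W) = -3/2 (l(W) = -1/4*6 = -3/2)
L(z) = 10 + z (L(z) = z + 10 = 10 + z)
(f(16) + L(l(-3)))*F(-12) = (sqrt(2 + 16) + (10 - 3/2))*(-12) = (sqrt(18) + 17/2)*(-12) = (3*sqrt(2) + 17/2)*(-12) = (17/2 + 3*sqrt(2))*(-12) = -102 - 36*sqrt(2)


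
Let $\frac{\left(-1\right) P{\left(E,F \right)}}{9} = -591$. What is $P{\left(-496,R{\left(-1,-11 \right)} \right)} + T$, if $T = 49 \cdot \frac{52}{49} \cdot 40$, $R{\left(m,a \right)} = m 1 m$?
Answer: $7399$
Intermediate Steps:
$R{\left(m,a \right)} = m^{2}$ ($R{\left(m,a \right)} = m m = m^{2}$)
$P{\left(E,F \right)} = 5319$ ($P{\left(E,F \right)} = \left(-9\right) \left(-591\right) = 5319$)
$T = 2080$ ($T = 49 \cdot 52 \cdot \frac{1}{49} \cdot 40 = 49 \cdot \frac{52}{49} \cdot 40 = 52 \cdot 40 = 2080$)
$P{\left(-496,R{\left(-1,-11 \right)} \right)} + T = 5319 + 2080 = 7399$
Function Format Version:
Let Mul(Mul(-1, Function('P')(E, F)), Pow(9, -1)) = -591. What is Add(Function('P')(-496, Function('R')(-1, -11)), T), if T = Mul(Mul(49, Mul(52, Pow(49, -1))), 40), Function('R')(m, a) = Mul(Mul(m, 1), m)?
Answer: 7399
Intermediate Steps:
Function('R')(m, a) = Pow(m, 2) (Function('R')(m, a) = Mul(m, m) = Pow(m, 2))
Function('P')(E, F) = 5319 (Function('P')(E, F) = Mul(-9, -591) = 5319)
T = 2080 (T = Mul(Mul(49, Mul(52, Rational(1, 49))), 40) = Mul(Mul(49, Rational(52, 49)), 40) = Mul(52, 40) = 2080)
Add(Function('P')(-496, Function('R')(-1, -11)), T) = Add(5319, 2080) = 7399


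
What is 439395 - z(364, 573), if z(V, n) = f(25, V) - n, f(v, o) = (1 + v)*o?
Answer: 430504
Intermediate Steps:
f(v, o) = o*(1 + v)
z(V, n) = -n + 26*V (z(V, n) = V*(1 + 25) - n = V*26 - n = 26*V - n = -n + 26*V)
439395 - z(364, 573) = 439395 - (-1*573 + 26*364) = 439395 - (-573 + 9464) = 439395 - 1*8891 = 439395 - 8891 = 430504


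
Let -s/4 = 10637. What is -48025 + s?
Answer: -90573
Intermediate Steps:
s = -42548 (s = -4*10637 = -42548)
-48025 + s = -48025 - 42548 = -90573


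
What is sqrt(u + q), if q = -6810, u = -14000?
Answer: I*sqrt(20810) ≈ 144.26*I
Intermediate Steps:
sqrt(u + q) = sqrt(-14000 - 6810) = sqrt(-20810) = I*sqrt(20810)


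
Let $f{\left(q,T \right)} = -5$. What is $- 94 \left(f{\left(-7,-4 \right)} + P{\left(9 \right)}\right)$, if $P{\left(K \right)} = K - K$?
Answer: $470$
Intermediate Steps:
$P{\left(K \right)} = 0$
$- 94 \left(f{\left(-7,-4 \right)} + P{\left(9 \right)}\right) = - 94 \left(-5 + 0\right) = \left(-94\right) \left(-5\right) = 470$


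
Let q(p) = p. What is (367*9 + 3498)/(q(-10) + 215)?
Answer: 6801/205 ≈ 33.176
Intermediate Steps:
(367*9 + 3498)/(q(-10) + 215) = (367*9 + 3498)/(-10 + 215) = (3303 + 3498)/205 = 6801*(1/205) = 6801/205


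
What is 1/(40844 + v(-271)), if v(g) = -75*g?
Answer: 1/61169 ≈ 1.6348e-5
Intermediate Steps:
1/(40844 + v(-271)) = 1/(40844 - 75*(-271)) = 1/(40844 + 20325) = 1/61169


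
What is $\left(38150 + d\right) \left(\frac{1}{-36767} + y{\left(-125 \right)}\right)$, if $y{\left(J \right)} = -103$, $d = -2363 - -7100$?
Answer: $- \frac{162413154774}{36767} \approx -4.4174 \cdot 10^{6}$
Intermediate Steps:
$d = 4737$ ($d = -2363 + 7100 = 4737$)
$\left(38150 + d\right) \left(\frac{1}{-36767} + y{\left(-125 \right)}\right) = \left(38150 + 4737\right) \left(\frac{1}{-36767} - 103\right) = 42887 \left(- \frac{1}{36767} - 103\right) = 42887 \left(- \frac{3787002}{36767}\right) = - \frac{162413154774}{36767}$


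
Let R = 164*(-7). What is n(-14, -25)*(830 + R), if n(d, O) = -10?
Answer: 3180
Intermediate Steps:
R = -1148
n(-14, -25)*(830 + R) = -10*(830 - 1148) = -10*(-318) = 3180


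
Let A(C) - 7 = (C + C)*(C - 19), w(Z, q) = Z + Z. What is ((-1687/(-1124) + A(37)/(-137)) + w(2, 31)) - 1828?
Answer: -282148029/153988 ≈ -1832.3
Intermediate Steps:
w(Z, q) = 2*Z
A(C) = 7 + 2*C*(-19 + C) (A(C) = 7 + (C + C)*(C - 19) = 7 + (2*C)*(-19 + C) = 7 + 2*C*(-19 + C))
((-1687/(-1124) + A(37)/(-137)) + w(2, 31)) - 1828 = ((-1687/(-1124) + (7 - 38*37 + 2*37**2)/(-137)) + 2*2) - 1828 = ((-1687*(-1/1124) + (7 - 1406 + 2*1369)*(-1/137)) + 4) - 1828 = ((1687/1124 + (7 - 1406 + 2738)*(-1/137)) + 4) - 1828 = ((1687/1124 + 1339*(-1/137)) + 4) - 1828 = ((1687/1124 - 1339/137) + 4) - 1828 = (-1273917/153988 + 4) - 1828 = -657965/153988 - 1828 = -282148029/153988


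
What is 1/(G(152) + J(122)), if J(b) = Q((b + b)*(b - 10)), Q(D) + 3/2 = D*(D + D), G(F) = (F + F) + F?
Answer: 2/2987279245 ≈ 6.6951e-10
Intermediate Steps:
G(F) = 3*F (G(F) = 2*F + F = 3*F)
Q(D) = -3/2 + 2*D² (Q(D) = -3/2 + D*(D + D) = -3/2 + D*(2*D) = -3/2 + 2*D²)
J(b) = -3/2 + 8*b²*(-10 + b)² (J(b) = -3/2 + 2*((b + b)*(b - 10))² = -3/2 + 2*((2*b)*(-10 + b))² = -3/2 + 2*(2*b*(-10 + b))² = -3/2 + 2*(4*b²*(-10 + b)²) = -3/2 + 8*b²*(-10 + b)²)
1/(G(152) + J(122)) = 1/(3*152 + (-3/2 + 8*122²*(-10 + 122)²)) = 1/(456 + (-3/2 + 8*14884*112²)) = 1/(456 + (-3/2 + 8*14884*12544)) = 1/(456 + (-3/2 + 1493639168)) = 1/(456 + 2987278333/2) = 1/(2987279245/2) = 2/2987279245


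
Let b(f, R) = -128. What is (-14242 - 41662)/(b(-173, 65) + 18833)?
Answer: -55904/18705 ≈ -2.9887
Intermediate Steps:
(-14242 - 41662)/(b(-173, 65) + 18833) = (-14242 - 41662)/(-128 + 18833) = -55904/18705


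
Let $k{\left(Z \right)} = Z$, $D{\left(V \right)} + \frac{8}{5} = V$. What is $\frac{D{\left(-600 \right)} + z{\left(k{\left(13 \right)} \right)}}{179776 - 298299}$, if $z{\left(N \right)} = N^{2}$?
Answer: $\frac{2163}{592615} \approx 0.0036499$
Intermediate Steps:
$D{\left(V \right)} = - \frac{8}{5} + V$
$\frac{D{\left(-600 \right)} + z{\left(k{\left(13 \right)} \right)}}{179776 - 298299} = \frac{\left(- \frac{8}{5} - 600\right) + 13^{2}}{179776 - 298299} = \frac{- \frac{3008}{5} + 169}{-118523} = \left(- \frac{2163}{5}\right) \left(- \frac{1}{118523}\right) = \frac{2163}{592615}$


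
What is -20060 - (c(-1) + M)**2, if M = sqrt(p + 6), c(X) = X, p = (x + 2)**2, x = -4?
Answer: -20071 + 2*sqrt(10) ≈ -20065.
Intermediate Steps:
p = 4 (p = (-4 + 2)**2 = (-2)**2 = 4)
M = sqrt(10) (M = sqrt(4 + 6) = sqrt(10) ≈ 3.1623)
-20060 - (c(-1) + M)**2 = -20060 - (-1 + sqrt(10))**2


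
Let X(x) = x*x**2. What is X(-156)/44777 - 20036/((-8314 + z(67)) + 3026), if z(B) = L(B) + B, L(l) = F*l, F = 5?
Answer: -8826068302/109390211 ≈ -80.684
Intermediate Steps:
L(l) = 5*l
z(B) = 6*B (z(B) = 5*B + B = 6*B)
X(x) = x**3
X(-156)/44777 - 20036/((-8314 + z(67)) + 3026) = (-156)**3/44777 - 20036/((-8314 + 6*67) + 3026) = -3796416*1/44777 - 20036/((-8314 + 402) + 3026) = -3796416/44777 - 20036/(-7912 + 3026) = -3796416/44777 - 20036/(-4886) = -3796416/44777 - 20036*(-1/4886) = -3796416/44777 + 10018/2443 = -8826068302/109390211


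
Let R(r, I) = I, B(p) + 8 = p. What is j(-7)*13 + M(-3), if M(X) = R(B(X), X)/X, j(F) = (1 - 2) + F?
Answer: -103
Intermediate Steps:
B(p) = -8 + p
j(F) = -1 + F
M(X) = 1 (M(X) = X/X = 1)
j(-7)*13 + M(-3) = (-1 - 7)*13 + 1 = -8*13 + 1 = -104 + 1 = -103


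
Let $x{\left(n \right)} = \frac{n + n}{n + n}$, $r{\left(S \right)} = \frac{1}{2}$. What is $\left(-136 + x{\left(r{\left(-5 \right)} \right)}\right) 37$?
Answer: $-4995$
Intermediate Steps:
$r{\left(S \right)} = \frac{1}{2}$
$x{\left(n \right)} = 1$ ($x{\left(n \right)} = \frac{2 n}{2 n} = 2 n \frac{1}{2 n} = 1$)
$\left(-136 + x{\left(r{\left(-5 \right)} \right)}\right) 37 = \left(-136 + 1\right) 37 = \left(-135\right) 37 = -4995$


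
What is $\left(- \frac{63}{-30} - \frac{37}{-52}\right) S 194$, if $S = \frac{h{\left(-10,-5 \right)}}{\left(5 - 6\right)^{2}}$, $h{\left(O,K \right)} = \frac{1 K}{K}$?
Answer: $\frac{70907}{130} \approx 545.44$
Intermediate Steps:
$h{\left(O,K \right)} = 1$ ($h{\left(O,K \right)} = \frac{K}{K} = 1$)
$S = 1$ ($S = 1 \frac{1}{\left(5 - 6\right)^{2}} = 1 \frac{1}{\left(-1\right)^{2}} = 1 \cdot 1^{-1} = 1 \cdot 1 = 1$)
$\left(- \frac{63}{-30} - \frac{37}{-52}\right) S 194 = \left(- \frac{63}{-30} - \frac{37}{-52}\right) 1 \cdot 194 = \left(\left(-63\right) \left(- \frac{1}{30}\right) - - \frac{37}{52}\right) 1 \cdot 194 = \left(\frac{21}{10} + \frac{37}{52}\right) 1 \cdot 194 = \frac{731}{260} \cdot 1 \cdot 194 = \frac{731}{260} \cdot 194 = \frac{70907}{130}$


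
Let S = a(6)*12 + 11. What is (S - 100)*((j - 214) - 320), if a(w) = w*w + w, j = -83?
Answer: -256055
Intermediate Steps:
a(w) = w + w**2 (a(w) = w**2 + w = w + w**2)
S = 515 (S = (6*(1 + 6))*12 + 11 = (6*7)*12 + 11 = 42*12 + 11 = 504 + 11 = 515)
(S - 100)*((j - 214) - 320) = (515 - 100)*((-83 - 214) - 320) = 415*(-297 - 320) = 415*(-617) = -256055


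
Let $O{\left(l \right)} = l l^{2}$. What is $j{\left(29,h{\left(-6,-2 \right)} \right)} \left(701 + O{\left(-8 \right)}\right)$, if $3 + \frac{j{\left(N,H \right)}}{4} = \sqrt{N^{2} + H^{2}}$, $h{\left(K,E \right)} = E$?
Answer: $-2268 + 9828 \sqrt{5} \approx 19708.0$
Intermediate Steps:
$O{\left(l \right)} = l^{3}$
$j{\left(N,H \right)} = -12 + 4 \sqrt{H^{2} + N^{2}}$ ($j{\left(N,H \right)} = -12 + 4 \sqrt{N^{2} + H^{2}} = -12 + 4 \sqrt{H^{2} + N^{2}}$)
$j{\left(29,h{\left(-6,-2 \right)} \right)} \left(701 + O{\left(-8 \right)}\right) = \left(-12 + 4 \sqrt{\left(-2\right)^{2} + 29^{2}}\right) \left(701 + \left(-8\right)^{3}\right) = \left(-12 + 4 \sqrt{4 + 841}\right) \left(701 - 512\right) = \left(-12 + 4 \sqrt{845}\right) 189 = \left(-12 + 4 \cdot 13 \sqrt{5}\right) 189 = \left(-12 + 52 \sqrt{5}\right) 189 = -2268 + 9828 \sqrt{5}$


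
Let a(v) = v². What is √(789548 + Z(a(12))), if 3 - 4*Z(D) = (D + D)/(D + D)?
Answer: √3158194/2 ≈ 888.57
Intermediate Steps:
Z(D) = ½ (Z(D) = ¾ - (D + D)/(4*(D + D)) = ¾ - 2*D/(4*(2*D)) = ¾ - 2*D*1/(2*D)/4 = ¾ - ¼*1 = ¾ - ¼ = ½)
√(789548 + Z(a(12))) = √(789548 + ½) = √(1579097/2) = √3158194/2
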